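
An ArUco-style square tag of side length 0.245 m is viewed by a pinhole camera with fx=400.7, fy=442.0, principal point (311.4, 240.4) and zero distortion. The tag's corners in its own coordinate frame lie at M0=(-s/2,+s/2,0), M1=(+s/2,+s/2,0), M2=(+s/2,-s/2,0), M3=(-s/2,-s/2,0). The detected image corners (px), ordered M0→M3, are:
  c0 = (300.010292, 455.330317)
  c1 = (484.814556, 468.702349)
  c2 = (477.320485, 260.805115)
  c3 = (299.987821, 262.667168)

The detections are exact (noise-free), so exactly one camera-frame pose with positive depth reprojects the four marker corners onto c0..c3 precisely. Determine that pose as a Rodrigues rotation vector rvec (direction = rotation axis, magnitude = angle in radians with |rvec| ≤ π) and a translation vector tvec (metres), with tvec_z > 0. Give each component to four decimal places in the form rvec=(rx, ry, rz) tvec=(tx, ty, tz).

rvec=(-0.0892, 0.1705, -0.0103) tvec=(0.1044, 0.1493, 0.5526)

Intrinsics K: fx=400.7, fy=442.0, cx=311.4, cy=240.4
Marker side s = 0.245 m; corners in marker frame (Z=0):
  M0 = (-0.1225, +0.1225, 0)
  M1 = (+0.1225, +0.1225, 0)
  M2 = (+0.1225, -0.1225, 0)
  M3 = (-0.1225, -0.1225, 0)
Detected image corners:
  c0 = (300.010292, 455.330317) px
  c1 = (484.814556, 468.702349) px
  c2 = (477.320485, 260.805115) px
  c3 = (299.987821, 262.667168) px
Planar DLT: solve 8×8 A·h = b for H (H[2,2]=1):
  H  [+619.32420 -48.52777 +387.10444]
  H  [-87.79199 +757.65371 +359.78022]
  H  [-0.30581 -0.16208 +1.00000]
B = K⁻¹H; ‖b₁‖=1.809580, ‖b₂‖=1.809580; λ = 2/(‖b₁‖+‖b₂‖) = 0.552614, sign → tz>0 ⇒ λ=+0.552614
r₁ = λ·B[:,0] = (+0.98546,-0.01785,-0.16899); r₂ = λ·B[:,1] = (+0.00268,+0.99598,-0.08957)
r₃ = r₁×r₂ = (+0.16991,+0.08781,+0.98154); SVD([r₁ r₂ r₃]) → R = UVᵀ:
  R  [+0.98546 +0.00268 +0.16991]
  R  [-0.01785 +0.99598 +0.08781]
  R  [-0.16899 -0.08957 +0.98154]
t = (+0.10441, +0.14926, +0.55261) m
tr R = 2.962972; θ = arccos((tr R − 1)/2) = 0.192725 rad = 11.042°
axis k = ((R−Rᵀ)₃₂, (R−Rᵀ)₁₃, (R−Rᵀ)₂₁) / (2 sinθ) = (-0.463042, +0.884715, -0.053589)
rvec = θ·k = (-0.089240, +0.170507, -0.010328)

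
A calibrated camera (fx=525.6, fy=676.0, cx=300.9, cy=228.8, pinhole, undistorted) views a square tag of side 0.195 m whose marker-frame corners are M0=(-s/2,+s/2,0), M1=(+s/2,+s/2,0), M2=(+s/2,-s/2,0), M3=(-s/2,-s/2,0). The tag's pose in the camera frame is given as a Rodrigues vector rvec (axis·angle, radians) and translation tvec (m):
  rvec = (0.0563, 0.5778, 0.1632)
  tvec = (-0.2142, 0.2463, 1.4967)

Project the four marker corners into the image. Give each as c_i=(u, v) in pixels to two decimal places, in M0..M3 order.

c0=(197.03, 370.12) c1=(247.69, 395.68) c2=(256.82, 307.36) c3=(204.89, 287.51)

Intrinsics K: fx=525.6, fy=676.0, cx=300.9, cy=228.8
Marker side s = 0.195 m; corners in marker frame (Z=0):
  M0 = (-0.0975, +0.0975, 0)
  M1 = (+0.0975, +0.0975, 0)
  M2 = (+0.0975, -0.0975, 0)
  M3 = (-0.0975, -0.0975, 0)
rvec = (0.0563, 0.5778, 0.1632), |rvec| = θ = 0.60304 rad = 34.552°
Rodrigues: sinθ=0.56715, 1−cosθ=0.17638; R = I + sinθ·[k]× + (1−cosθ)·[k]×²:
    [+0.82515 -0.13771 +0.54787]
    [+0.16926 +0.98554 -0.00721]
    [-0.53895 +0.09869 +0.83653]
t = (-0.2142, 0.2463, 1.4967) m
M0: Pc = R·M0+t = (-0.30808, +0.32589, +1.55887); u = 525.6·(-0.30808)/1.55887 + 300.9 = 197.0258, v = 676.0·(+0.32589)/1.55887 + 228.8 = 370.1202
M1: Pc = R·M1+t = (-0.14717, +0.35889, +1.45377); u = 525.6·(-0.14717)/1.45377 + 300.9 = 247.6904, v = 676.0·(+0.35889)/1.45377 + 228.8 = 395.6845
M2: Pc = R·M2+t = (-0.12032, +0.16671, +1.43453); u = 525.6·(-0.12032)/1.43453 + 300.9 = 256.8154, v = 676.0·(+0.16671)/1.43453 + 228.8 = 307.3608
M3: Pc = R·M3+t = (-0.28123, +0.13371, +1.53963); u = 525.6·(-0.28123)/1.53963 + 300.9 = 204.8947, v = 676.0·(+0.13371)/1.53963 + 228.8 = 287.5060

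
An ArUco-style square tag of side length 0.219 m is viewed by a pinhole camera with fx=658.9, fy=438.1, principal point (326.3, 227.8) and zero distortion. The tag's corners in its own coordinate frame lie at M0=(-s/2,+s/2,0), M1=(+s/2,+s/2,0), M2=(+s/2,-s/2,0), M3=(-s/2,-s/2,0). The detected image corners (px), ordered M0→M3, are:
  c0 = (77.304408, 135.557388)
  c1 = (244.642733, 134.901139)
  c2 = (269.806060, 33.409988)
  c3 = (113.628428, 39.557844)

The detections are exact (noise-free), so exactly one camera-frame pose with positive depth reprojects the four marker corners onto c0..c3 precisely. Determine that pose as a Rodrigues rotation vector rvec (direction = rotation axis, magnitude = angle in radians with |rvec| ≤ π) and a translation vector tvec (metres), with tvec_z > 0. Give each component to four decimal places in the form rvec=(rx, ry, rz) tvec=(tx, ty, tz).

Intrinsics K: fx=658.9, fy=438.1, cx=326.3, cy=227.8
Marker side s = 0.219 m; corners in marker frame (Z=0):
  M0 = (-0.1095, +0.1095, 0)
  M1 = (+0.1095, +0.1095, 0)
  M2 = (+0.1095, -0.1095, 0)
  M3 = (-0.1095, -0.1095, 0)
Detected image corners:
  c0 = (77.304408, 135.557388) px
  c1 = (244.642733, 134.901139) px
  c2 = (269.806060, 33.409988) px
  c3 = (113.628428, 39.557844) px
Planar DLT: solve 8×8 A·h = b for H (H[2,2]=1):
  H  [+690.59667 -205.61717 +174.60040]
  H  [-38.92115 +419.12739 +83.92909]
  H  [-0.26654 -0.36571 +1.00000]
B = K⁻¹H; ‖b₁‖=1.210853, ‖b₂‖=1.210853; λ = 2/(‖b₁‖+‖b₂‖) = 0.825864, sign → tz>0 ⇒ λ=+0.825864
r₁ = λ·B[:,0] = (+0.97460,+0.04109,-0.22013); r₂ = λ·B[:,1] = (-0.10815,+0.94714,-0.30203)
r₃ = r₁×r₂ = (+0.19608,+0.31816,+0.92754); SVD([r₁ r₂ r₃]) → R = UVᵀ:
  R  [+0.97460 -0.10815 +0.19608]
  R  [+0.04109 +0.94714 +0.31816]
  R  [-0.22013 -0.30203 +0.92754]
t = (-0.19014, -0.27121, +0.82586) m
tr R = 2.849285; θ = arccos((tr R − 1)/2) = 0.390700 rad = 22.385°
axis k = ((R−Rᵀ)₃₂, (R−Rᵀ)₁₃, (R−Rᵀ)₂₁) / (2 sinθ) = (-0.814251, +0.546447, +0.195939)
rvec = θ·k = (-0.318128, +0.213497, +0.076553)

rvec=(-0.3181, 0.2135, 0.0766) tvec=(-0.1901, -0.2712, 0.8259)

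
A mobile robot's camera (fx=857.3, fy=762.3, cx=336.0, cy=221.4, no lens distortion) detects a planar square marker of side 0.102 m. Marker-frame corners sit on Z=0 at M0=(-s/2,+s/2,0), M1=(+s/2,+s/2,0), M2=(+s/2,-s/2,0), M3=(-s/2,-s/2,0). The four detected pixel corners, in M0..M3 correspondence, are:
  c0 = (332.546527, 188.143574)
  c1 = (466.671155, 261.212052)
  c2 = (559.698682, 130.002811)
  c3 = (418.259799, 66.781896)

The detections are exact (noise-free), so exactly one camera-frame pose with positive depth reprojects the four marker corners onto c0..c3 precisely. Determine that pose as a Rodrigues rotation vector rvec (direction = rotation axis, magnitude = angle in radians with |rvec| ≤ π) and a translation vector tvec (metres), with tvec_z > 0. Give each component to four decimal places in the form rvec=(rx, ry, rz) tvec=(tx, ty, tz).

rvec=(-0.1077, 0.4082, 0.5548) tvec=(0.0643, -0.0419, 0.5226)

Intrinsics K: fx=857.3, fy=762.3, cx=336.0, cy=221.4
Marker side s = 0.102 m; corners in marker frame (Z=0):
  M0 = (-0.0510, +0.0510, 0)
  M1 = (+0.0510, +0.0510, 0)
  M2 = (+0.0510, -0.0510, 0)
  M3 = (-0.0510, -0.0510, 0)
Detected image corners:
  c0 = (332.546527, 188.143574) px
  c1 = (466.671155, 261.212052) px
  c2 = (559.698682, 130.002811) px
  c3 = (418.259799, 66.781896) px
Planar DLT: solve 8×8 A·h = b for H (H[2,2]=1):
  H  [+1006.74418 -866.67897 +441.53206]
  H  [+543.05083 +1239.12617 +160.24817]
  H  [-0.77432 +0.01820 +1.00000]
B = K⁻¹H; ‖b₁‖=1.913617, ‖b₂‖=1.913617; λ = 2/(‖b₁‖+‖b₂‖) = 0.522571, sign → tz>0 ⇒ λ=+0.522571
r₁ = λ·B[:,0] = (+0.77225,+0.48979,-0.40463); r₂ = λ·B[:,1] = (-0.53201,+0.84668,+0.00951)
r₃ = r₁×r₂ = (+0.34725,+0.20793,+0.91443); SVD([r₁ r₂ r₃]) → R = UVᵀ:
  R  [+0.77225 -0.53201 +0.34725]
  R  [+0.48979 +0.84668 +0.20793]
  R  [-0.40463 +0.00951 +0.91443]
t = (+0.06433, -0.04192, +0.52257) m
tr R = 2.533363; θ = arccos((tr R − 1)/2) = 0.697140 rad = 39.943°
axis k = ((R−Rᵀ)₃₂, (R−Rᵀ)₁₃, (R−Rᵀ)₂₁) / (2 sinθ) = (-0.154524, +0.585559, +0.795766)
rvec = θ·k = (-0.107725, +0.408216, +0.554760)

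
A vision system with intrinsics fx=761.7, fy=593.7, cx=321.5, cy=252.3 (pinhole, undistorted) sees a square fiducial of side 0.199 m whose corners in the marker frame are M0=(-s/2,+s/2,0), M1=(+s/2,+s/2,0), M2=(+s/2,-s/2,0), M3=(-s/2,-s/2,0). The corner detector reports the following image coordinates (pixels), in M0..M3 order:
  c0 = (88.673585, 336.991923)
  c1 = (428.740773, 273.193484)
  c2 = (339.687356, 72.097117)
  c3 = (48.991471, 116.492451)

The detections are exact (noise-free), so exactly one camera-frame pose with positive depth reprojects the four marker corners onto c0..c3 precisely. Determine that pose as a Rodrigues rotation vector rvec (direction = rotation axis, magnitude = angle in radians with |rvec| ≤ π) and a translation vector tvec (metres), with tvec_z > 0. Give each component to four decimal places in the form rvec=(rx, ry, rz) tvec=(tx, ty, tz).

Intrinsics K: fx=761.7, fy=593.7, cx=321.5, cy=252.3
Marker side s = 0.199 m; corners in marker frame (Z=0):
  M0 = (-0.0995, +0.0995, 0)
  M1 = (+0.0995, +0.0995, 0)
  M2 = (+0.0995, -0.0995, 0)
  M3 = (-0.0995, -0.0995, 0)
Detected image corners:
  c0 = (88.673585, 336.991923) px
  c1 = (428.740773, 273.193484) px
  c2 = (339.687356, 72.097117) px
  c3 = (48.991471, 116.492451) px
Planar DLT: solve 8×8 A·h = b for H (H[2,2]=1):
  H  [+1630.60598 +136.86595 +227.72863]
  H  [-218.32030 +890.89912 +190.24715]
  H  [+0.24769 -0.83721 +1.00000]
B = K⁻¹H; ‖b₁‖=2.105036, ‖b₂‖=2.105036; λ = 2/(‖b₁‖+‖b₂‖) = 0.475051, sign → tz>0 ⇒ λ=+0.475051
r₁ = λ·B[:,0] = (+0.96730,-0.22469,+0.11767); r₂ = λ·B[:,1] = (+0.25323,+0.88187,-0.39772)
r₃ = r₁×r₂ = (-0.01440,+0.41451,+0.90993); SVD([r₁ r₂ r₃]) → R = UVᵀ:
  R  [+0.96730 +0.25323 -0.01440]
  R  [-0.22469 +0.88187 +0.41451]
  R  [+0.11767 -0.39772 +0.90993]
t = (-0.05848, -0.04965, +0.47505) m
tr R = 2.759102; θ = arccos((tr R − 1)/2) = 0.495879 rad = 28.412°
axis k = ((R−Rᵀ)₃₂, (R−Rᵀ)₁₃, (R−Rᵀ)₂₁) / (2 sinθ) = (-0.853528, -0.138783, -0.502225)
rvec = θ·k = (-0.423246, -0.068820, -0.249043)

rvec=(-0.4232, -0.0688, -0.2490) tvec=(-0.0585, -0.0497, 0.4751)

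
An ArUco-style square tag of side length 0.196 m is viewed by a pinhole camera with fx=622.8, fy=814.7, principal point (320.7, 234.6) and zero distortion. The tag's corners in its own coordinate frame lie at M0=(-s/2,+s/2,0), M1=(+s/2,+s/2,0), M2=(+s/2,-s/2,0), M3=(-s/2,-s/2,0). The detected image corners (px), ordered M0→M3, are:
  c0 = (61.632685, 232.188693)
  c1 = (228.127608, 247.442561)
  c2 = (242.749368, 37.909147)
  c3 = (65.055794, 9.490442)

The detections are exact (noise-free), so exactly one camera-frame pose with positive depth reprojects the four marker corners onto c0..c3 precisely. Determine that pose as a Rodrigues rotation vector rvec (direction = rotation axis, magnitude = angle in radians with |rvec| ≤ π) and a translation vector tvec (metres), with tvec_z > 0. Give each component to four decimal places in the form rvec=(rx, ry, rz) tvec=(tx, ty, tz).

rvec=(0.2689, -0.1925, 0.1013) tvec=(-0.1991, -0.0890, 0.7330)

Intrinsics K: fx=622.8, fy=814.7, cx=320.7, cy=234.6
Marker side s = 0.196 m; corners in marker frame (Z=0):
  M0 = (-0.0980, +0.0980, 0)
  M1 = (+0.0980, +0.0980, 0)
  M2 = (+0.0980, -0.0980, 0)
  M3 = (-0.0980, -0.0980, 0)
Detected image corners:
  c0 = (61.632685, 232.188693) px
  c1 = (228.127608, 247.442561) px
  c2 = (242.749368, 37.909147) px
  c3 = (65.055794, 9.490442) px
Planar DLT: solve 8×8 A·h = b for H (H[2,2]=1):
  H  [+918.26219 +4.95360 +151.56380]
  H  [+146.60649 +1147.37327 +135.72173]
  H  [+0.27579 +0.34646 +1.00000]
B = K⁻¹H; ‖b₁‖=1.364349, ‖b₂‖=1.364349; λ = 2/(‖b₁‖+‖b₂‖) = 0.732950, sign → tz>0 ⇒ λ=+0.732950
r₁ = λ·B[:,0] = (+0.97658,+0.07369,+0.20214); r₂ = λ·B[:,1] = (-0.12493,+0.95912,+0.25394)
r₃ = r₁×r₂ = (-0.17516,-0.27325,+0.94586); SVD([r₁ r₂ r₃]) → R = UVᵀ:
  R  [+0.97658 -0.12493 -0.17516]
  R  [+0.07369 +0.95912 -0.27325]
  R  [+0.20214 +0.25394 +0.94586]
t = (-0.19905, -0.08896, +0.73295) m
tr R = 2.881560; θ = arccos((tr R − 1)/2) = 0.345872 rad = 19.817°
axis k = ((R−Rᵀ)₃₂, (R−Rᵀ)₁₃, (R−Rᵀ)₂₁) / (2 sinθ) = (+0.777521, -0.556462, +0.292935)
rvec = θ·k = (+0.268923, -0.192465, +0.101318)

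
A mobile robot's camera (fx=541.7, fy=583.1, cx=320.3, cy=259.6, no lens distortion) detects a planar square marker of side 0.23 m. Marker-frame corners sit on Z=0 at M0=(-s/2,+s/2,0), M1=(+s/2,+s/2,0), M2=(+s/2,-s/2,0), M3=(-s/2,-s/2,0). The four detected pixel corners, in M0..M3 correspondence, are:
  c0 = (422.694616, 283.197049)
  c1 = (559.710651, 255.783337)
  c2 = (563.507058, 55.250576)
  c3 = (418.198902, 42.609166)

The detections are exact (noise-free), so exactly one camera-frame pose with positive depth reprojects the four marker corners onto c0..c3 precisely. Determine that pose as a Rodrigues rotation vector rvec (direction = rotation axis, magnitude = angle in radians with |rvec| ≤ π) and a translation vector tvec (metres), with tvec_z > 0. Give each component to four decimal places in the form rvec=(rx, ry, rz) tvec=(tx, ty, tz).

Intrinsics K: fx=541.7, fy=583.1, cx=320.3, cy=259.6
Marker side s = 0.23 m; corners in marker frame (Z=0):
  M0 = (-0.1150, +0.1150, 0)
  M1 = (+0.1150, +0.1150, 0)
  M2 = (+0.1150, -0.1150, 0)
  M3 = (-0.1150, -0.1150, 0)
Detected image corners:
  c0 = (422.694616, 283.197049) px
  c1 = (559.710651, 255.783337) px
  c2 = (563.507058, 55.250576) px
  c3 = (418.198902, 42.609166) px
Planar DLT: solve 8×8 A·h = b for H (H[2,2]=1):
  H  [+1005.10178 +124.30328 +497.51076]
  H  [+92.41074 +991.31354 +162.08504]
  H  [+0.79808 +0.25342 +1.00000]
B = K⁻¹H; ‖b₁‖=1.609324, ‖b₂‖=1.609324; λ = 2/(‖b₁‖+‖b₂‖) = 0.621379, sign → tz>0 ⇒ λ=+0.621379
r₁ = λ·B[:,0] = (+0.85972,-0.12230,+0.49591); r₂ = λ·B[:,1] = (+0.04948,+0.98628,+0.15747)
r₃ = r₁×r₂ = (-0.50837,-0.11085,+0.85398); SVD([r₁ r₂ r₃]) → R = UVᵀ:
  R  [+0.85972 +0.04948 -0.50837]
  R  [-0.12230 +0.98628 -0.11085]
  R  [+0.49591 +0.15747 +0.85398]
t = (+0.20328, -0.10392, +0.62138) m
tr R = 2.699978; θ = arccos((tr R − 1)/2) = 0.554831 rad = 31.790°
axis k = ((R−Rᵀ)₃₂, (R−Rᵀ)₁₃, (R−Rᵀ)₂₁) / (2 sinθ) = (+0.254666, -0.953185, -0.163042)
rvec = θ·k = (+0.141297, -0.528857, -0.090461)

rvec=(0.1413, -0.5289, -0.0905) tvec=(0.2033, -0.1039, 0.6214)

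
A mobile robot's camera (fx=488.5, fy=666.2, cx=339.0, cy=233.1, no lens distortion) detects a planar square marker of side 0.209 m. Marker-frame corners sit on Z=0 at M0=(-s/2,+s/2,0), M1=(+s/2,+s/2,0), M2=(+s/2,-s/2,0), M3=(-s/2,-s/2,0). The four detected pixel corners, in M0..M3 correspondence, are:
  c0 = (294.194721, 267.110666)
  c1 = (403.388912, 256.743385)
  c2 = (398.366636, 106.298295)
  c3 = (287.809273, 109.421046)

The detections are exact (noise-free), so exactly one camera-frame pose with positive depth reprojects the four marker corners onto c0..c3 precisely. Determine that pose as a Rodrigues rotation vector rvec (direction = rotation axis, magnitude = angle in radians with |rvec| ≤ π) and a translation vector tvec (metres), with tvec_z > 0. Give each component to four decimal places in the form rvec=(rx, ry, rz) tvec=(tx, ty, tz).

Intrinsics K: fx=488.5, fy=666.2, cx=339.0, cy=233.1
Marker side s = 0.209 m; corners in marker frame (Z=0):
  M0 = (-0.1045, +0.1045, 0)
  M1 = (+0.1045, +0.1045, 0)
  M2 = (+0.1045, -0.1045, 0)
  M3 = (-0.1045, -0.1045, 0)
Detected image corners:
  c0 = (294.194721, 267.110666) px
  c1 = (403.388912, 256.743385) px
  c2 = (398.366636, 106.298295) px
  c3 = (287.809273, 109.421046) px
Planar DLT: solve 8×8 A·h = b for H (H[2,2]=1):
  H  [+604.25696 +43.67145 +347.25766]
  H  [+9.62433 +745.54918 +185.19629]
  H  [+0.22707 +0.04757 +1.00000]
B = K⁻¹H; ‖b₁‖=1.104927, ‖b₂‖=1.104927; λ = 2/(‖b₁‖+‖b₂‖) = 0.905037, sign → tz>0 ⇒ λ=+0.905037
r₁ = λ·B[:,0] = (+0.97689,-0.05883,+0.20550); r₂ = λ·B[:,1] = (+0.05103,+0.99777,+0.04306)
r₃ = r₁×r₂ = (-0.20758,-0.03157,+0.97771); SVD([r₁ r₂ r₃]) → R = UVᵀ:
  R  [+0.97689 +0.05103 -0.20758]
  R  [-0.05883 +0.99777 -0.03157]
  R  [+0.20550 +0.04306 +0.97771]
t = (+0.01530, -0.06508, +0.90504) m
tr R = 2.952363; θ = arccos((tr R − 1)/2) = 0.218694 rad = 12.530°
axis k = ((R−Rᵀ)₃₂, (R−Rᵀ)₁₃, (R−Rᵀ)₂₁) / (2 sinθ) = (+0.171994, -0.952005, -0.253188)
rvec = θ·k = (+0.037614, -0.208197, -0.055371)

rvec=(0.0376, -0.2082, -0.0554) tvec=(0.0153, -0.0651, 0.9050)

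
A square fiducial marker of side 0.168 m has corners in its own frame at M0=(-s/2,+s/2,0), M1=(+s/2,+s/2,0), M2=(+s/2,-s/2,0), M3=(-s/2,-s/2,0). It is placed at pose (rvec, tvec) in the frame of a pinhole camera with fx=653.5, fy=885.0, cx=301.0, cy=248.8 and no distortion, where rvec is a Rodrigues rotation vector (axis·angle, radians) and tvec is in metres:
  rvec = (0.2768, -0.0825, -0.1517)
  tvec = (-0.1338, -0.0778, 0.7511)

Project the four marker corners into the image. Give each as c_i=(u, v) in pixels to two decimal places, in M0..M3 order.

Intrinsics K: fx=653.5, fy=885.0, cx=301.0, cy=248.8
Marker side s = 0.168 m; corners in marker frame (Z=0):
  M0 = (-0.0840, +0.0840, 0)
  M1 = (+0.0840, +0.0840, 0)
  M2 = (+0.0840, -0.0840, 0)
  M3 = (-0.0840, -0.0840, 0)
rvec = (0.2768, -0.0825, -0.1517), |rvec| = θ = 0.32625 rad = 18.693°
Rodrigues: sinθ=0.32049, 1−cosθ=0.05275; R = I + sinθ·[k]× + (1−cosθ)·[k]×²:
    [+0.98522 +0.13771 -0.10185]
    [-0.16034 +0.95062 -0.26571]
    [+0.06023 +0.27812 +0.95866]
t = (-0.1338, -0.0778, 0.7511) m
M0: Pc = R·M0+t = (-0.20499, +0.01552, +0.76940); u = 653.5·(-0.20499)/0.76940 + 301.0 = 126.8884, v = 885.0·(+0.01552)/0.76940 + 248.8 = 266.6530
M1: Pc = R·M1+t = (-0.03947, -0.01142, +0.77952); u = 653.5·(-0.03947)/0.77952 + 301.0 = 267.9076, v = 885.0·(-0.01142)/0.77952 + 248.8 = 235.8392
M2: Pc = R·M2+t = (-0.06261, -0.17112, +0.73280); u = 653.5·(-0.06261)/0.73280 + 301.0 = 245.1664, v = 885.0·(-0.17112)/0.73280 + 248.8 = 42.1371
M3: Pc = R·M3+t = (-0.22813, -0.14418, +0.72268); u = 653.5·(-0.22813)/0.72268 + 301.0 = 94.7114, v = 885.0·(-0.14418)/0.72268 + 248.8 = 72.2308

c0=(126.89, 266.65) c1=(267.91, 235.84) c2=(245.17, 42.14) c3=(94.71, 72.23)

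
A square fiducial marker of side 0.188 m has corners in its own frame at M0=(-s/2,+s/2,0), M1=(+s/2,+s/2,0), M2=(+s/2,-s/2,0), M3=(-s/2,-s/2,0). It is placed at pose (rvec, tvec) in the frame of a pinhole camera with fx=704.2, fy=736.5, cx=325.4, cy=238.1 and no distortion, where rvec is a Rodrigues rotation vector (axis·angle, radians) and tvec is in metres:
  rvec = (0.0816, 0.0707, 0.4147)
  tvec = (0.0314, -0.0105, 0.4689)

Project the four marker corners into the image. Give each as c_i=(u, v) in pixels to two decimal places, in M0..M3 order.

Intrinsics K: fx=704.2, fy=736.5, cx=325.4, cy=238.1
Marker side s = 0.188 m; corners in marker frame (Z=0):
  M0 = (-0.0940, +0.0940, 0)
  M1 = (+0.0940, +0.0940, 0)
  M2 = (+0.0940, -0.0940, 0)
  M3 = (-0.0940, -0.0940, 0)
rvec = (0.0816, 0.0707, 0.4147), |rvec| = θ = 0.42852 rad = 24.553°
Rodrigues: sinθ=0.41553, 1−cosθ=0.09042; R = I + sinθ·[k]× + (1−cosθ)·[k]×²:
    [+0.91286 -0.39928 +0.08522]
    [+0.40496 +0.91204 -0.06469]
    [-0.05189 +0.09356 +0.99426]
t = (0.0314, -0.0105, 0.4689) m
M0: Pc = R·M0+t = (-0.09194, +0.03717, +0.48257); u = 704.2·(-0.09194)/0.48257 + 325.4 = 191.2336, v = 736.5·(+0.03717)/0.48257 + 238.1 = 294.8213
M1: Pc = R·M1+t = (+0.07968, +0.11330, +0.47282); u = 704.2·(+0.07968)/0.47282 + 325.4 = 444.0673, v = 736.5·(+0.11330)/0.47282 + 238.1 = 414.5835
M2: Pc = R·M2+t = (+0.15474, -0.05817, +0.45523); u = 704.2·(+0.15474)/0.45523 + 325.4 = 564.7724, v = 736.5·(-0.05817)/0.45523 + 238.1 = 143.9961
M3: Pc = R·M3+t = (-0.01688, -0.13430, +0.46498); u = 704.2·(-0.01688)/0.46498 + 325.4 = 299.8418, v = 736.5·(-0.13430)/0.46498 + 238.1 = 25.3807

c0=(191.23, 294.82) c1=(444.07, 414.58) c2=(564.77, 144.00) c3=(299.84, 25.38)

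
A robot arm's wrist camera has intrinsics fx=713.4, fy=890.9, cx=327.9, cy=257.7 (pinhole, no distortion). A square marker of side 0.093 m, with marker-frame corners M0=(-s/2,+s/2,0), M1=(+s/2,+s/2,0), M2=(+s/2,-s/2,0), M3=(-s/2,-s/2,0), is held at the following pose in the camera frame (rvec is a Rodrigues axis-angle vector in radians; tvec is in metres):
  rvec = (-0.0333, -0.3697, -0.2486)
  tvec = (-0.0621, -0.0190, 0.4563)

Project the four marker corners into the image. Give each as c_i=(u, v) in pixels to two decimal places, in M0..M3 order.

Intrinsics K: fx=713.4, fy=890.9, cx=327.9, cy=257.7
Marker side s = 0.093 m; corners in marker frame (Z=0):
  M0 = (-0.0465, +0.0465, 0)
  M1 = (+0.0465, +0.0465, 0)
  M2 = (+0.0465, -0.0465, 0)
  M3 = (-0.0465, -0.0465, 0)
rvec = (-0.0333, -0.3697, -0.2486), |rvec| = θ = 0.44675 rad = 25.597°
Rodrigues: sinθ=0.43204, 1−cosθ=0.09815; R = I + sinθ·[k]× + (1−cosθ)·[k]×²:
    [+0.90240 +0.24647 -0.35345]
    [-0.23436 +0.96906 +0.07740]
    [+0.36159 +0.01299 +0.93224]
t = (-0.0621, -0.0190, 0.4563) m
M0: Pc = R·M0+t = (-0.09260, +0.03696, +0.44009); u = 713.4·(-0.09260)/0.44009 + 327.9 = 177.7909, v = 890.9·(+0.03696)/0.44009 + 257.7 = 332.5186
M1: Pc = R·M1+t = (-0.00868, +0.01516, +0.47372); u = 713.4·(-0.00868)/0.47372 + 327.9 = 314.8317, v = 890.9·(+0.01516)/0.47372 + 257.7 = 286.2179
M2: Pc = R·M2+t = (-0.03160, -0.07496, +0.47251); u = 713.4·(-0.03160)/0.47251 + 327.9 = 280.1914, v = 890.9·(-0.07496)/0.47251 + 257.7 = 116.3673
M3: Pc = R·M3+t = (-0.11552, -0.05316, +0.43888); u = 713.4·(-0.11552)/0.43888 + 327.9 = 140.1192, v = 890.9·(-0.05316)/0.43888 + 257.7 = 149.7811

c0=(177.79, 332.52) c1=(314.83, 286.22) c2=(280.19, 116.37) c3=(140.12, 149.78)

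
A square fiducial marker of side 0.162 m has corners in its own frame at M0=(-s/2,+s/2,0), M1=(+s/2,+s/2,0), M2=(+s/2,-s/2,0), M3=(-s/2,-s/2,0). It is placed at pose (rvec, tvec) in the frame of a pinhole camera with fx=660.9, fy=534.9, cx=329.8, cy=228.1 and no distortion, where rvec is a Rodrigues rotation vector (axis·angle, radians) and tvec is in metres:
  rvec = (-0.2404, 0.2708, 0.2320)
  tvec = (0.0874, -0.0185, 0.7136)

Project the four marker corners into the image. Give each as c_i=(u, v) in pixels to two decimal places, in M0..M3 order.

Intrinsics K: fx=660.9, fy=534.9, cx=329.8, cy=228.1
Marker side s = 0.162 m; corners in marker frame (Z=0):
  M0 = (-0.0810, +0.0810, 0)
  M1 = (+0.0810, +0.0810, 0)
  M2 = (+0.0810, -0.0810, 0)
  M3 = (-0.0810, -0.0810, 0)
rvec = (-0.2404, 0.2708, 0.2320), |rvec| = θ = 0.43006 rad = 24.640°
Rodrigues: sinθ=0.41692, 1−cosθ=0.09106; R = I + sinθ·[k]× + (1−cosθ)·[k]×²:
    [+0.93740 -0.25697 +0.23507]
    [+0.19286 +0.94505 +0.26399]
    [-0.28999 -0.20213 +0.93544]
t = (0.0874, -0.0185, 0.7136) m
M0: Pc = R·M0+t = (-0.00934, +0.04243, +0.72072); u = 660.9·(-0.00934)/0.72072 + 329.8 = 321.2322, v = 534.9·(+0.04243)/0.72072 + 228.1 = 259.5883
M1: Pc = R·M1+t = (+0.14251, +0.07367, +0.67374); u = 660.9·(+0.14251)/0.67374 + 329.8 = 469.5990, v = 534.9·(+0.07367)/0.67374 + 228.1 = 286.5892
M2: Pc = R·M2+t = (+0.18414, -0.07943, +0.70648); u = 660.9·(+0.18414)/0.70648 + 329.8 = 502.0621, v = 534.9·(-0.07943)/0.70648 + 228.1 = 167.9635
M3: Pc = R·M3+t = (+0.03229, -0.11067, +0.75346); u = 660.9·(+0.03229)/0.75346 + 329.8 = 358.1190, v = 534.9·(-0.11067)/0.75346 + 228.1 = 149.5323

c0=(321.23, 259.59) c1=(469.60, 286.59) c2=(502.06, 167.96) c3=(358.12, 149.53)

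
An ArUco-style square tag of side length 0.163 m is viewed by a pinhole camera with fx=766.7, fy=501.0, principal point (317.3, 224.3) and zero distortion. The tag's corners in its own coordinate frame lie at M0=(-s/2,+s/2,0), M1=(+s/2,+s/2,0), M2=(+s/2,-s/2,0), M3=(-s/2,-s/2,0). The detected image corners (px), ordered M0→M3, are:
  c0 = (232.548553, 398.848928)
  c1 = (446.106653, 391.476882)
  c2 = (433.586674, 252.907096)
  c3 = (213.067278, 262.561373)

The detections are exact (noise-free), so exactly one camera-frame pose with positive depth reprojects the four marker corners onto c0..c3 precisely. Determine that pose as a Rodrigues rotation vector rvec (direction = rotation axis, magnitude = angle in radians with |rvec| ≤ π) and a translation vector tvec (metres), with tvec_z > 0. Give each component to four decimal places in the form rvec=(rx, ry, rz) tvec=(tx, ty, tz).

Intrinsics K: fx=766.7, fy=501.0, cx=317.3, cy=224.3
Marker side s = 0.163 m; corners in marker frame (Z=0):
  M0 = (-0.0815, +0.0815, 0)
  M1 = (+0.0815, +0.0815, 0)
  M2 = (+0.0815, -0.0815, 0)
  M3 = (-0.0815, -0.0815, 0)
Detected image corners:
  c0 = (232.548553, 398.848928) px
  c1 = (446.106653, 391.476882) px
  c2 = (433.586674, 252.907096) px
  c3 = (213.067278, 262.561373) px
Planar DLT: solve 8×8 A·h = b for H (H[2,2]=1):
  H  [+1301.58983 +165.69584 +330.67022]
  H  [-81.25869 +909.45473 +327.61838]
  H  [-0.08928 +0.20336 +1.00000]
B = K⁻¹H; ‖b₁‖=1.741194, ‖b₂‖=1.741194; λ = 2/(‖b₁‖+‖b₂‖) = 0.574319, sign → tz>0 ⇒ λ=+0.574319
r₁ = λ·B[:,0] = (+0.99621,-0.07019,-0.05128); r₂ = λ·B[:,1] = (+0.07579,+0.99026,+0.11679)
r₃ = r₁×r₂ = (+0.04258,-0.12023,+0.99183); SVD([r₁ r₂ r₃]) → R = UVᵀ:
  R  [+0.99621 +0.07579 +0.04258]
  R  [-0.07019 +0.99026 -0.12023]
  R  [-0.05128 +0.11679 +0.99183]
t = (+0.01002, +0.11844, +0.57432) m
tr R = 2.978307; θ = arccos((tr R − 1)/2) = 0.147418 rad = 8.446°
axis k = ((R−Rᵀ)₃₂, (R−Rᵀ)₁₃, (R−Rᵀ)₂₁) / (2 sinθ) = (+0.806843, +0.319496, -0.496916)
rvec = θ·k = (+0.118943, +0.047099, -0.073254)

rvec=(0.1189, 0.0471, -0.0733) tvec=(0.0100, 0.1184, 0.5743)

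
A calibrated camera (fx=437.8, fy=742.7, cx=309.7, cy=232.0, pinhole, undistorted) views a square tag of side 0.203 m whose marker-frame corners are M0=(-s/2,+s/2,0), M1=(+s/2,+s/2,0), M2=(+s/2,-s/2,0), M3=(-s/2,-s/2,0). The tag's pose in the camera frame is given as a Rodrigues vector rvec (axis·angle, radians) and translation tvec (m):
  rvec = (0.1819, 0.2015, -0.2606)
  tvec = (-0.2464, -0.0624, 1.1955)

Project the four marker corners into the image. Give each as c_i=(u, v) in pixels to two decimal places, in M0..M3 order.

Intrinsics K: fx=437.8, fy=742.7, cx=309.7, cy=232.0
Marker side s = 0.203 m; corners in marker frame (Z=0):
  M0 = (-0.1015, +0.1015, 0)
  M1 = (+0.1015, +0.1015, 0)
  M2 = (+0.1015, -0.1015, 0)
  M3 = (-0.1015, -0.1015, 0)
rvec = (0.1819, 0.2015, -0.2606), |rvec| = θ = 0.37630 rad = 21.560°
Rodrigues: sinθ=0.36748, 1−cosθ=0.06997; R = I + sinθ·[k]× + (1−cosθ)·[k]×²:
    [+0.94638 +0.27260 +0.17335]
    [-0.23638 +0.95009 -0.20358]
    [-0.22020 +0.15169 +0.96359]
t = (-0.2464, -0.0624, 1.1955) m
M0: Pc = R·M0+t = (-0.31479, +0.05803, +1.23325); u = 437.8·(-0.31479)/1.23325 + 309.7 = 197.9509, v = 742.7·(+0.05803)/1.23325 + 232.0 = 266.9458
M1: Pc = R·M1+t = (-0.12267, +0.01004, +1.18855); u = 437.8·(-0.12267)/1.18855 + 309.7 = 264.5135, v = 742.7·(+0.01004)/1.18855 + 232.0 = 238.2749
M2: Pc = R·M2+t = (-0.17801, -0.18283, +1.15775); u = 437.8·(-0.17801)/1.15775 + 309.7 = 242.3855, v = 742.7·(-0.18283)/1.15775 + 232.0 = 114.7161
M3: Pc = R·M3+t = (-0.37013, -0.13484, +1.20245); u = 437.8·(-0.37013)/1.20245 + 309.7 = 174.9409, v = 742.7·(-0.13484)/1.20245 + 232.0 = 148.7145

c0=(197.95, 266.95) c1=(264.51, 238.27) c2=(242.39, 114.72) c3=(174.94, 148.71)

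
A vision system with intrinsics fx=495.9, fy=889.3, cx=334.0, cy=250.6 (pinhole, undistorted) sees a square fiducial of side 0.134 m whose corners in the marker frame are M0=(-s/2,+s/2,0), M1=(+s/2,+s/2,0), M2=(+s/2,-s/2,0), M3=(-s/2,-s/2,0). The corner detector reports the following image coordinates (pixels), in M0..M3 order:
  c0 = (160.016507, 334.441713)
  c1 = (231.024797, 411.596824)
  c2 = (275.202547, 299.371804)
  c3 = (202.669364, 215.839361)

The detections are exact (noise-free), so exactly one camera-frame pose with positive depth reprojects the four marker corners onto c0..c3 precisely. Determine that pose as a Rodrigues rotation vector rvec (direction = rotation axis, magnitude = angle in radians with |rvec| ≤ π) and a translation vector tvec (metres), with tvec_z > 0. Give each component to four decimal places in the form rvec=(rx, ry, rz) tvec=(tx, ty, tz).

Intrinsics K: fx=495.9, fy=889.3, cx=334.0, cy=250.6
Marker side s = 0.134 m; corners in marker frame (Z=0):
  M0 = (-0.0670, +0.0670, 0)
  M1 = (+0.0670, +0.0670, 0)
  M2 = (+0.0670, -0.0670, 0)
  M3 = (-0.0670, -0.0670, 0)
Detected image corners:
  c0 = (160.016507, 334.441713) px
  c1 = (231.024797, 411.596824) px
  c2 = (275.202547, 299.371804) px
  c3 = (202.669364, 215.839361) px
Planar DLT: solve 8×8 A·h = b for H (H[2,2]=1):
  H  [+581.65372 -261.70926 +217.32165]
  H  [+666.12606 +951.48401 +316.99441]
  H  [+0.21250 +0.28710 +1.00000]
B = K⁻¹H; ‖b₁‖=1.257218, ‖b₂‖=1.257218; λ = 2/(‖b₁‖+‖b₂‖) = 0.795407, sign → tz>0 ⇒ λ=+0.795407
r₁ = λ·B[:,0] = (+0.81911,+0.54817,+0.16902); r₂ = λ·B[:,1] = (-0.57358,+0.78667,+0.22836)
r₃ = r₁×r₂ = (-0.00779,-0.28400,+0.95879); SVD([r₁ r₂ r₃]) → R = UVᵀ:
  R  [+0.81911 -0.57358 -0.00779]
  R  [+0.54817 +0.78667 -0.28400]
  R  [+0.16902 +0.22836 +0.95879]
t = (-0.18715, +0.05938, +0.79541) m
tr R = 2.564579; θ = arccos((tr R − 1)/2) = 0.672464 rad = 38.529°
axis k = ((R−Rᵀ)₃₂, (R−Rᵀ)₁₃, (R−Rᵀ)₂₁) / (2 sinθ) = (+0.411264, -0.141920, +0.900400)
rvec = θ·k = (+0.276560, -0.095436, +0.605487)

rvec=(0.2766, -0.0954, 0.6055) tvec=(-0.1871, 0.0594, 0.7954)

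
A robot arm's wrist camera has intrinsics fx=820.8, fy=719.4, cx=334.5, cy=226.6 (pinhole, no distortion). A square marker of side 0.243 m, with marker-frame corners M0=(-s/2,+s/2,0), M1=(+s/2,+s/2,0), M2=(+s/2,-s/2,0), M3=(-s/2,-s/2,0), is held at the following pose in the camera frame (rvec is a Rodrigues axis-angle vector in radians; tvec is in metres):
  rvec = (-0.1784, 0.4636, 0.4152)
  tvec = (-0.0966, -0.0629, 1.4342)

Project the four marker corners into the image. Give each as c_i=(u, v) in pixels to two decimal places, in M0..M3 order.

c0=(197.58, 228.77) c1=(304.71, 273.26) c2=(366.49, 158.99) c3=(255.95, 123.69)

Intrinsics K: fx=820.8, fy=719.4, cx=334.5, cy=226.6
Marker side s = 0.243 m; corners in marker frame (Z=0):
  M0 = (-0.1215, +0.1215, 0)
  M1 = (+0.1215, +0.1215, 0)
  M2 = (+0.1215, -0.1215, 0)
  M3 = (-0.1215, -0.1215, 0)
rvec = (-0.1784, 0.4636, 0.4152), |rvec| = θ = 0.64741 rad = 37.094°
Rodrigues: sinθ=0.60312, 1−cosθ=0.20235; R = I + sinθ·[k]× + (1−cosθ)·[k]×²:
    [+0.81301 -0.42673 +0.39613]
    [+0.34687 +0.90141 +0.25912]
    [-0.46765 -0.07327 +0.88087]
t = (-0.0966, -0.0629, 1.4342) m
M0: Pc = R·M0+t = (-0.24723, +0.00448, +1.48212); u = 820.8·(-0.24723)/1.48212 + 334.5 = 197.5844, v = 719.4·(+0.00448)/1.48212 + 226.6 = 228.7729
M1: Pc = R·M1+t = (-0.04967, +0.08877, +1.36848); u = 820.8·(-0.04967)/1.36848 + 334.5 = 304.7107, v = 719.4·(+0.08877)/1.36848 + 226.6 = 273.2635
M2: Pc = R·M2+t = (+0.05403, -0.13028, +1.38628); u = 820.8·(+0.05403)/1.38628 + 334.5 = 366.4894, v = 719.4·(-0.13028)/1.38628 + 226.6 = 158.9940
M3: Pc = R·M3+t = (-0.14353, -0.21457, +1.49992); u = 820.8·(-0.14353)/1.49992 + 334.5 = 255.9542, v = 719.4·(-0.21457)/1.49992 + 226.6 = 123.6889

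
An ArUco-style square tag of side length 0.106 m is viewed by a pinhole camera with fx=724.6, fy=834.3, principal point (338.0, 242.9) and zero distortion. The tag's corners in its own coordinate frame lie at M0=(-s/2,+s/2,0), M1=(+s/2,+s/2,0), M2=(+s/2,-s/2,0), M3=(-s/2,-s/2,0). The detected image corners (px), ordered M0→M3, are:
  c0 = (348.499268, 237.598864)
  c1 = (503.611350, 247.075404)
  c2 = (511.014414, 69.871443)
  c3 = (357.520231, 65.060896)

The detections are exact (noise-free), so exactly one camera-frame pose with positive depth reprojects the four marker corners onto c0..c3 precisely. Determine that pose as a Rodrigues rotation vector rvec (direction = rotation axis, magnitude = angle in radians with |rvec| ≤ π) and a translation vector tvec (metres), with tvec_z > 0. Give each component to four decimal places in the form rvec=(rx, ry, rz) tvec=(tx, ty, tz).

Intrinsics K: fx=724.6, fy=834.3, cx=338.0, cy=242.9
Marker side s = 0.106 m; corners in marker frame (Z=0):
  M0 = (-0.0530, +0.0530, 0)
  M1 = (+0.0530, +0.0530, 0)
  M2 = (+0.0530, -0.0530, 0)
  M3 = (-0.0530, -0.0530, 0)
Detected image corners:
  c0 = (348.499268, 237.598864) px
  c1 = (503.611350, 247.075404) px
  c2 = (511.014414, 69.871443) px
  c3 = (357.520231, 65.060896) px
Planar DLT: solve 8×8 A·h = b for H (H[2,2]=1):
  H  [+1349.33302 -125.77995 +429.17513]
  H  [+28.97825 +1632.07797 +154.33553]
  H  [-0.24714 -0.11207 +1.00000]
B = K⁻¹H; ‖b₁‖=1.995698, ‖b₂‖=1.995698; λ = 2/(‖b₁‖+‖b₂‖) = 0.501078, sign → tz>0 ⇒ λ=+0.501078
r₁ = λ·B[:,0] = (+0.99086,+0.05346,-0.12384); r₂ = λ·B[:,1] = (-0.06079,+0.99657,-0.05616)
r₃ = r₁×r₂ = (+0.12041,+0.06317,+0.99071); SVD([r₁ r₂ r₃]) → R = UVᵀ:
  R  [+0.99086 -0.06079 +0.12041]
  R  [+0.05346 +0.99657 +0.06317]
  R  [-0.12384 -0.05616 +0.99071]
t = (+0.06305, -0.05319, +0.50108) m
tr R = 2.978144; θ = arccos((tr R − 1)/2) = 0.147974 rad = 8.478°
axis k = ((R−Rᵀ)₃₂, (R−Rᵀ)₁₃, (R−Rᵀ)₂₁) / (2 sinθ) = (-0.404673, +0.828330, +0.387439)
rvec = θ·k = (-0.059881, +0.122572, +0.057331)

rvec=(-0.0599, 0.1226, 0.0573) tvec=(0.0630, -0.0532, 0.5011)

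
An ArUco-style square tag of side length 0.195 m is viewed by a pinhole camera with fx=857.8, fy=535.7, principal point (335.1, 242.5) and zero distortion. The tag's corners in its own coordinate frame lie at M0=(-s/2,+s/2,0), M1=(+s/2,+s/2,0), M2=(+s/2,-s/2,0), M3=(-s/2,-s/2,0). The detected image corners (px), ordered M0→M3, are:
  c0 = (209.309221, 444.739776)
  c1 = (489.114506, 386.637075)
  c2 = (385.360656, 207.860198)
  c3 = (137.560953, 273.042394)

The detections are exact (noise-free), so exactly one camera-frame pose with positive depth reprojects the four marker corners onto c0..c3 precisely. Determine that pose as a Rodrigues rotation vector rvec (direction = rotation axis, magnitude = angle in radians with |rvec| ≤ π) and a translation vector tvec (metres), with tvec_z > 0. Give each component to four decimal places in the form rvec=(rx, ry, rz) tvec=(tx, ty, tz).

Intrinsics K: fx=857.8, fy=535.7, cx=335.1, cy=242.5
Marker side s = 0.195 m; corners in marker frame (Z=0):
  M0 = (-0.0975, +0.0975, 0)
  M1 = (+0.0975, +0.0975, 0)
  M2 = (+0.0975, -0.0975, 0)
  M3 = (-0.0975, -0.0975, 0)
Detected image corners:
  c0 = (209.309221, 444.739776) px
  c1 = (489.114506, 386.637075) px
  c2 = (385.360656, 207.860198) px
  c3 = (137.560953, 273.042394) px
Planar DLT: solve 8×8 A·h = b for H (H[2,2]=1):
  H  [+1232.41252 +295.71954 +298.31245]
  H  [-442.12016 +735.48281 +324.98474]
  H  [-0.38141 -0.49530 +1.00000]
B = K⁻¹H; ‖b₁‖=1.756676, ‖b₂‖=1.756676; λ = 2/(‖b₁‖+‖b₂‖) = 0.569257, sign → tz>0 ⇒ λ=+0.569257
r₁ = λ·B[:,0] = (+0.90268,-0.37153,-0.21712); r₂ = λ·B[:,1] = (+0.30639,+0.90919,-0.28195)
r₃ = r₁×r₂ = (+0.30216,+0.18799,+0.93454); SVD([r₁ r₂ r₃]) → R = UVᵀ:
  R  [+0.90268 +0.30639 +0.30216]
  R  [-0.37153 +0.90919 +0.18799]
  R  [-0.21712 -0.28195 +0.93454]
t = (-0.02441, +0.08765, +0.56926) m
tr R = 2.746404; θ = arccos((tr R − 1)/2) = 0.509063 rad = 29.167°
axis k = ((R−Rᵀ)₃₂, (R−Rᵀ)₁₃, (R−Rᵀ)₂₁) / (2 sinθ) = (-0.482135, +0.532745, -0.695506)
rvec = θ·k = (-0.245437, +0.271201, -0.354056)

rvec=(-0.2454, 0.2712, -0.3541) tvec=(-0.0244, 0.0877, 0.5693)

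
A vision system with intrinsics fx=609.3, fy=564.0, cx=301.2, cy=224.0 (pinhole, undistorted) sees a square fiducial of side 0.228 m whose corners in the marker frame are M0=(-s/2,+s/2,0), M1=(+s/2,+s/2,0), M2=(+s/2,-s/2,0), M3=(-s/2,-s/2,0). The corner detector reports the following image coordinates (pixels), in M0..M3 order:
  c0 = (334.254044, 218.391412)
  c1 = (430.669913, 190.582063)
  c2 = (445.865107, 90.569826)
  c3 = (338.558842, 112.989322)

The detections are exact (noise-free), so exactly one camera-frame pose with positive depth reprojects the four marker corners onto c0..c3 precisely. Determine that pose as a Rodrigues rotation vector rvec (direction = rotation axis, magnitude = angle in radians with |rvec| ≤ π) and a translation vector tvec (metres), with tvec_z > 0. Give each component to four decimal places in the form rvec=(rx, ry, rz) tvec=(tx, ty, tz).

Intrinsics K: fx=609.3, fy=564.0, cx=301.2, cy=224.0
Marker side s = 0.228 m; corners in marker frame (Z=0):
  M0 = (-0.1140, +0.1140, 0)
  M1 = (+0.1140, +0.1140, 0)
  M2 = (+0.1140, -0.1140, 0)
  M3 = (-0.1140, -0.1140, 0)
Detected image corners:
  c0 = (334.254044, 218.391412) px
  c1 = (430.669913, 190.582063) px
  c2 = (445.865107, 90.569826) px
  c3 = (338.558842, 112.989322) px
Planar DLT: solve 8×8 A·h = b for H (H[2,2]=1):
  H  [+582.15648 +150.99741 +389.10768]
  H  [-56.75807 +526.97727 +155.57077]
  H  [+0.35309 +0.50272 +1.00000]
B = K⁻¹H; ‖b₁‖=0.890227, ‖b₂‖=0.890227; λ = 2/(‖b₁‖+‖b₂‖) = 1.123309, sign → tz>0 ⇒ λ=+1.123309
r₁ = λ·B[:,0] = (+0.87720,-0.27057,+0.39663); r₂ = λ·B[:,1] = (-0.00078,+0.82529,+0.56471)
r₃ = r₁×r₂ = (-0.48013,-0.49567,+0.72373); SVD([r₁ r₂ r₃]) → R = UVᵀ:
  R  [+0.87720 -0.00078 -0.48013]
  R  [-0.27057 +0.82529 -0.49567]
  R  [+0.39663 +0.56471 +0.72373]
t = (+0.16207, -0.13629, +1.12331) m
tr R = 2.426216; θ = arccos((tr R − 1)/2) = 0.776875 rad = 44.512°
axis k = ((R−Rᵀ)₃₂, (R−Rᵀ)₁₃, (R−Rᵀ)₂₁) / (2 sinθ) = (+0.756274, -0.625319, -0.192421)
rvec = θ·k = (+0.587530, -0.485794, -0.149487)

rvec=(0.5875, -0.4858, -0.1495) tvec=(0.1621, -0.1363, 1.1233)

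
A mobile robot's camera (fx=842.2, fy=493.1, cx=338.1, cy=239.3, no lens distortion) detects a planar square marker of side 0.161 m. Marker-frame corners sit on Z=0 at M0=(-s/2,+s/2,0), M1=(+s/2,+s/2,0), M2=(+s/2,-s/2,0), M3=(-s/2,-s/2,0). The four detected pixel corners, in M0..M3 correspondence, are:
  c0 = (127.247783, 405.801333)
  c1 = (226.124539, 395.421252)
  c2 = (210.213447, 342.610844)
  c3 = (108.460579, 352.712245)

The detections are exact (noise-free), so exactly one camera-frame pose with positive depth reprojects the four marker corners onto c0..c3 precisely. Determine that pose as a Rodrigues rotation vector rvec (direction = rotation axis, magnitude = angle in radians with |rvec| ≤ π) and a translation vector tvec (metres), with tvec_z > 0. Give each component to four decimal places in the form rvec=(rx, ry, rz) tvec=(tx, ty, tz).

rvec=(0.2217, -0.1050, -0.1411) tvec=(-0.2731, 0.3715, 1.3552)

Intrinsics K: fx=842.2, fy=493.1, cx=338.1, cy=239.3
Marker side s = 0.161 m; corners in marker frame (Z=0):
  M0 = (-0.0805, +0.0805, 0)
  M1 = (+0.0805, +0.0805, 0)
  M2 = (+0.0805, -0.0805, 0)
  M3 = (-0.0805, -0.0805, 0)
Detected image corners:
  c0 = (127.247783, 405.801333) px
  c1 = (226.124539, 395.421252) px
  c2 = (210.213447, 342.610844) px
  c3 = (108.460579, 352.712245) px
Planar DLT: solve 8×8 A·h = b for H (H[2,2]=1):
  H  [+633.86723 +135.74394 +168.39038]
  H  [-39.31525 +391.29885 +374.46523]
  H  [+0.06496 +0.16685 +1.00000]
B = K⁻¹H; ‖b₁‖=0.737889, ‖b₂‖=0.737889; λ = 2/(‖b₁‖+‖b₂‖) = 1.355218, sign → tz>0 ⇒ λ=+1.355218
r₁ = λ·B[:,0] = (+0.98464,-0.15077,+0.08803); r₂ = λ·B[:,1] = (+0.12766,+0.96570,+0.22611)
r₃ = r₁×r₂ = (-0.11911,-0.21140,+0.97012); SVD([r₁ r₂ r₃]) → R = UVᵀ:
  R  [+0.98464 +0.12766 -0.11911]
  R  [-0.15077 +0.96570 -0.21140]
  R  [+0.08803 +0.22611 +0.97012]
t = (-0.27309, +0.37148, +1.35522) m
tr R = 2.920456; θ = arccos((tr R − 1)/2) = 0.282979 rad = 16.214°
axis k = ((R−Rᵀ)₃₂, (R−Rᵀ)₁₃, (R−Rᵀ)₂₁) / (2 sinθ) = (+0.783463, -0.370928, -0.498597)
rvec = θ·k = (+0.221703, -0.104965, -0.141092)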